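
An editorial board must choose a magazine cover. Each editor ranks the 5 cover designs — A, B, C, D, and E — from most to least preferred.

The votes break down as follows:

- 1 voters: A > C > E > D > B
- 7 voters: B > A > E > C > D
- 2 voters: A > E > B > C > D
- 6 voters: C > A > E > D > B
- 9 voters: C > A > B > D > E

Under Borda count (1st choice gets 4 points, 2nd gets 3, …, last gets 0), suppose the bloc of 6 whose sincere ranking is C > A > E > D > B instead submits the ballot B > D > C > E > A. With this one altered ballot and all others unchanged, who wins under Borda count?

Borda totals with the altered ballot: A 60, B 74, C 60, D 28, E 28.
The switch changes the winner from A to B.

B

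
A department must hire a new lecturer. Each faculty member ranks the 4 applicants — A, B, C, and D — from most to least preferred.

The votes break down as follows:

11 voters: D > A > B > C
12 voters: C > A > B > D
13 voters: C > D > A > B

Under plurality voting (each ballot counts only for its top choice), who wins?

C

First-place vote totals:
  A: 0
  B: 0
  C: 25
  D: 11
C has the most first-place votes.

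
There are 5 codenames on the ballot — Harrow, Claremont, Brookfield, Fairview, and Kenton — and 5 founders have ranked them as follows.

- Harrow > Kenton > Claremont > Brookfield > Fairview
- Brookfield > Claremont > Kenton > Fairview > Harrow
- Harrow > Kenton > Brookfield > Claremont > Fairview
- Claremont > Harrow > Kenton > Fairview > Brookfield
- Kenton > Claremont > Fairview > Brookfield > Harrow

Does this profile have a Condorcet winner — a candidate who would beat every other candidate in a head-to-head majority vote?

Head-to-head results (5 voters total):
Harrow vs Claremont: Claremont wins 3–2.
Harrow vs Brookfield: Harrow wins 3–2.
Harrow vs Fairview: Harrow wins 3–2.
Harrow vs Kenton: Harrow wins 3–2.
Claremont vs Brookfield: Claremont wins 3–2.
Claremont vs Fairview: Claremont wins 5–0.
Claremont vs Kenton: Kenton wins 3–2.
Brookfield vs Fairview: Brookfield wins 3–2.
Brookfield vs Kenton: Kenton wins 4–1.
Fairview vs Kenton: Kenton wins 5–0.
No candidate beats all others: Harrow beats Kenton beats Claremont beats Harrow, a majority cycle.

No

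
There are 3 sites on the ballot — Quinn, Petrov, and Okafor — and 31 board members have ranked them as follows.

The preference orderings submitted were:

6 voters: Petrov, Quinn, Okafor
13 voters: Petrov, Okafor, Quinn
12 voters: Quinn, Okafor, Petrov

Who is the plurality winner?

First-place vote totals:
  Quinn: 12
  Petrov: 19
  Okafor: 0
Petrov has the most first-place votes.

Petrov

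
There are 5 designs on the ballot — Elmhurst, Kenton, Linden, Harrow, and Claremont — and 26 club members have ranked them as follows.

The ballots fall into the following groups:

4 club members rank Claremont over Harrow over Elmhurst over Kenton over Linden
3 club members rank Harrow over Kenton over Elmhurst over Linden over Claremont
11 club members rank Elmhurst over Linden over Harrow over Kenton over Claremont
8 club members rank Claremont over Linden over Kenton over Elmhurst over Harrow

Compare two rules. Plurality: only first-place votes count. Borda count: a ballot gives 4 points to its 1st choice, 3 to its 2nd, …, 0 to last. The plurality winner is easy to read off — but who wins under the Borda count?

Plurality first-place counts: Elmhurst 11, Kenton 0, Linden 0, Harrow 3, Claremont 12 → Claremont.
Borda totals: Elmhurst 66, Kenton 40, Linden 60, Harrow 46, Claremont 48 → Elmhurst.

Elmhurst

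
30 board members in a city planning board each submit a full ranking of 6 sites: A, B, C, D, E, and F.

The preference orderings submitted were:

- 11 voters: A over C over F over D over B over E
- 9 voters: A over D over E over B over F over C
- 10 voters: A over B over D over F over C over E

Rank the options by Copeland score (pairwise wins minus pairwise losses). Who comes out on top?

A

Pairwise results:
  A vs B: A wins 30–0.
  A vs C: A wins 30–0.
  A vs D: A wins 30–0.
  A vs E: A wins 30–0.
  A vs F: A wins 30–0.
  B vs C: B wins 19–11.
  B vs D: D wins 20–10.
  B vs E: B wins 21–9.
  B vs F: B wins 19–11.
  C vs D: D wins 19–11.
  C vs E: C wins 21–9.
  C vs F: F wins 19–11.
  D vs E: D wins 30–0.
  D vs F: D wins 19–11.
  E vs F: F wins 21–9.
Copeland scores (wins − losses):
  A: 5 − 0 = 5
  B: 3 − 2 = 1
  C: 1 − 4 = -3
  D: 4 − 1 = 3
  E: 0 − 5 = -5
  F: 2 − 3 = -1
A has the best Copeland score.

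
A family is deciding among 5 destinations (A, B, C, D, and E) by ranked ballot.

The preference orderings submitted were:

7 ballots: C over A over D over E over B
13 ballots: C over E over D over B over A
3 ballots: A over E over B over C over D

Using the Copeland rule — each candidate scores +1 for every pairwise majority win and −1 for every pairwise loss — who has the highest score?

Pairwise results:
  A vs B: B wins 13–10.
  A vs C: C wins 20–3.
  A vs D: D wins 13–10.
  A vs E: E wins 13–10.
  B vs C: C wins 20–3.
  B vs D: D wins 20–3.
  B vs E: E wins 23–0.
  C vs D: C wins 23–0.
  C vs E: C wins 20–3.
  D vs E: E wins 16–7.
Copeland scores (wins − losses):
  A: 0 − 4 = -4
  B: 1 − 3 = -2
  C: 4 − 0 = 4
  D: 2 − 2 = 0
  E: 3 − 1 = 2
C has the best Copeland score.

C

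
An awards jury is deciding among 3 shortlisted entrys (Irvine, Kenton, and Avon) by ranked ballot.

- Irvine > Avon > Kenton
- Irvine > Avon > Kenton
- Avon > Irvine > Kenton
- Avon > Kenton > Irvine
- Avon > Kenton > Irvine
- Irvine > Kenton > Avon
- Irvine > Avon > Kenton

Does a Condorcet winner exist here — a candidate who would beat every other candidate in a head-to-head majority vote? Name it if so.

Irvine

Head-to-head results (7 voters total):
Irvine vs Kenton: Irvine wins 5–2.
Irvine vs Avon: Irvine wins 4–3.
Kenton vs Avon: Avon wins 6–1.
Irvine beats each rival — Kenton (5–2), Avon (4–3) — so Irvine is the Condorcet winner.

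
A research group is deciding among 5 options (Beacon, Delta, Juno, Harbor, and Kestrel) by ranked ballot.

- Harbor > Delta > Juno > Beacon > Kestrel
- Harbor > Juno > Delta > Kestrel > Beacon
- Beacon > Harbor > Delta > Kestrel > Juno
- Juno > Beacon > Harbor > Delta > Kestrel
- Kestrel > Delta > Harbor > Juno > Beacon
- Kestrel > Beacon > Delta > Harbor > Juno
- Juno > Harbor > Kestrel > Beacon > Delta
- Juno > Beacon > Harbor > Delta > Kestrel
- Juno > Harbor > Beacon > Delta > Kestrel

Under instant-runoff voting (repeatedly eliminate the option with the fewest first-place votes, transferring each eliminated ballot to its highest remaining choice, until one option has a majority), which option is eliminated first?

Delta

Round 1: Juno 4, Harbor 2, Kestrel 2, Beacon 1, Delta 0. Delta has the fewest and is eliminated.
Round 2: Juno 4, Harbor 2, Kestrel 2, Beacon 1. Beacon has the fewest and is eliminated.
Round 3: Juno 4, Harbor 3, Kestrel 2. Kestrel has the fewest and is eliminated.
Round 4: Harbor 5, Juno 4. Harbor has a majority.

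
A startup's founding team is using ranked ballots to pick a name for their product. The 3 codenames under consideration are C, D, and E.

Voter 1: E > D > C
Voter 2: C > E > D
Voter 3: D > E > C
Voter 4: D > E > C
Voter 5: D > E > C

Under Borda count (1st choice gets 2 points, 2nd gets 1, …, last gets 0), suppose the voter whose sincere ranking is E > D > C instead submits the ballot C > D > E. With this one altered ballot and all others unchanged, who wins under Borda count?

Borda totals with the altered ballot: C 4, D 7, E 4.
The winner is unchanged: still D.

D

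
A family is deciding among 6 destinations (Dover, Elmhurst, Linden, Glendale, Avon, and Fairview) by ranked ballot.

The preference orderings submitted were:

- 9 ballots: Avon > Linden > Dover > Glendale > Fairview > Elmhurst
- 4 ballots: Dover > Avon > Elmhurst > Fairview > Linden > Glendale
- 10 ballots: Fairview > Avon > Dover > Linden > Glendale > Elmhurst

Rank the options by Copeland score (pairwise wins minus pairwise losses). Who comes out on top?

Pairwise results:
  Dover vs Elmhurst: Dover wins 23–0.
  Dover vs Linden: Dover wins 14–9.
  Dover vs Glendale: Dover wins 23–0.
  Dover vs Avon: Avon wins 19–4.
  Dover vs Fairview: Dover wins 13–10.
  Elmhurst vs Linden: Linden wins 19–4.
  Elmhurst vs Glendale: Glendale wins 19–4.
  Elmhurst vs Avon: Avon wins 23–0.
  Elmhurst vs Fairview: Fairview wins 19–4.
  Linden vs Glendale: Linden wins 23–0.
  Linden vs Avon: Avon wins 23–0.
  Linden vs Fairview: Fairview wins 14–9.
  Glendale vs Avon: Avon wins 23–0.
  Glendale vs Fairview: Fairview wins 14–9.
  Avon vs Fairview: Avon wins 13–10.
Copeland scores (wins − losses):
  Dover: 4 − 1 = 3
  Elmhurst: 0 − 5 = -5
  Linden: 2 − 3 = -1
  Glendale: 1 − 4 = -3
  Avon: 5 − 0 = 5
  Fairview: 3 − 2 = 1
Avon has the best Copeland score.

Avon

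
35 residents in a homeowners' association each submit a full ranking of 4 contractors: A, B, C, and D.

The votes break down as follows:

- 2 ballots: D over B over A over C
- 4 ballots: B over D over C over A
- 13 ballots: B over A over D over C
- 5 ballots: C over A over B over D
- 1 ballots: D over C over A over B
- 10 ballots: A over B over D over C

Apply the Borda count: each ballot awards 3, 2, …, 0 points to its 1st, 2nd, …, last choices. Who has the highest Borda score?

B

Borda scores:
  A: 2·1 + 4·0 + 13·2 + 5·2 + 1 + 10·3 = 69
  B: 2·2 + 4·3 + 13·3 + 5·1 + 0 + 10·2 = 80
  C: 2·0 + 4·1 + 13·0 + 5·3 + 2 + 10·0 = 21
  D: 2·3 + 4·2 + 13·1 + 5·0 + 3 + 10·1 = 40
B has the highest total.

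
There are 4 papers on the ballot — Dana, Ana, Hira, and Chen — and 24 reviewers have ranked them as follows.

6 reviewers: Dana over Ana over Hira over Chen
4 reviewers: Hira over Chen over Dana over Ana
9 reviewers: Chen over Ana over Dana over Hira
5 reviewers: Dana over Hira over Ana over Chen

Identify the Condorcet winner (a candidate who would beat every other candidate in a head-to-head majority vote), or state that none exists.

Head-to-head results (24 voters total):
Dana vs Ana: Dana wins 15–9.
Dana vs Hira: Dana wins 20–4.
Dana vs Chen: Chen wins 13–11.
Ana vs Hira: Ana wins 15–9.
Ana vs Chen: Chen wins 13–11.
Hira vs Chen: Hira wins 15–9.
No candidate beats all others: Dana beats Hira beats Chen beats Dana, a majority cycle.

No Condorcet winner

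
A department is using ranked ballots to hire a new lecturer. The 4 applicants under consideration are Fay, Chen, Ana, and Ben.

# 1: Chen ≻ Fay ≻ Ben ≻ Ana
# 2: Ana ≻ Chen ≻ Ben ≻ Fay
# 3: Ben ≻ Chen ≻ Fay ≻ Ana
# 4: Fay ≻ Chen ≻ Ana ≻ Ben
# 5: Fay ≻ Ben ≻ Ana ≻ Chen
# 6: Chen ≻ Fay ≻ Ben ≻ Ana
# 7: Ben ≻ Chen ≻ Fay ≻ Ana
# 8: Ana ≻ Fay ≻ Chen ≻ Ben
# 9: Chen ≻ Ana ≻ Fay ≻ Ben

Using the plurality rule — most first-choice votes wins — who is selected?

Chen

First-place vote totals:
  Fay: 2
  Chen: 3
  Ana: 2
  Ben: 2
Chen has the most first-place votes.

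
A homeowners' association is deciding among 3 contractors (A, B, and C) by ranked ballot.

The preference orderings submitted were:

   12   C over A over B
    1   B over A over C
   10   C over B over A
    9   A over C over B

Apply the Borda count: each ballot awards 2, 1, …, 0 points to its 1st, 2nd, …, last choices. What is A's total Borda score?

31

Borda scores:
  A: 12·1 + 1 + 10·0 + 9·2 = 31
  B: 12·0 + 2 + 10·1 + 9·0 = 12
  C: 12·2 + 0 + 10·2 + 9·1 = 53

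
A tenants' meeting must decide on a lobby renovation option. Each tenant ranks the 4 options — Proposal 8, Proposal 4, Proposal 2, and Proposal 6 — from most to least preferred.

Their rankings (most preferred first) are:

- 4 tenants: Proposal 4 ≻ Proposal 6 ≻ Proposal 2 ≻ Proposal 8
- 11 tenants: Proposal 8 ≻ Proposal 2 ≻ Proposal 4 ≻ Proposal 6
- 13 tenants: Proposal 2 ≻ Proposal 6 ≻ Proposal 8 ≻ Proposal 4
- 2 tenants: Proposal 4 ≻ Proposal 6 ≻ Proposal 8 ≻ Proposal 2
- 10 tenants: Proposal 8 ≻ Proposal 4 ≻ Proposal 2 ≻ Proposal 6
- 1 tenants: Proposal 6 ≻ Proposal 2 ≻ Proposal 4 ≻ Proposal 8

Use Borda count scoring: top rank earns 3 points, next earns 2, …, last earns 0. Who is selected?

Borda scores:
  Proposal 8: 4·0 + 11·3 + 13·1 + 2·1 + 10·3 + 0 = 78
  Proposal 4: 4·3 + 11·1 + 13·0 + 2·3 + 10·2 + 1 = 50
  Proposal 2: 4·1 + 11·2 + 13·3 + 2·0 + 10·1 + 2 = 77
  Proposal 6: 4·2 + 11·0 + 13·2 + 2·2 + 10·0 + 3 = 41
Proposal 8 has the highest total.

Proposal 8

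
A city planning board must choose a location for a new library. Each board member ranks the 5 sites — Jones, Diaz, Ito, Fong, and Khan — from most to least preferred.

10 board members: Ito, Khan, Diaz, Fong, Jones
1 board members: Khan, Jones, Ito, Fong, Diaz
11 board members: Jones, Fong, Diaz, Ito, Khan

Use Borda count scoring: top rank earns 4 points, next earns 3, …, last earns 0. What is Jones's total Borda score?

47

Borda scores:
  Jones: 10·0 + 3 + 11·4 = 47
  Diaz: 10·2 + 0 + 11·2 = 42
  Ito: 10·4 + 2 + 11·1 = 53
  Fong: 10·1 + 1 + 11·3 = 44
  Khan: 10·3 + 4 + 11·0 = 34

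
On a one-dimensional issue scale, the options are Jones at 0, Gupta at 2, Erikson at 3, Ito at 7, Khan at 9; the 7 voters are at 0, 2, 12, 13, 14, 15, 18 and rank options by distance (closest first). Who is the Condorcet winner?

With single-peaked preferences on a line, the Condorcet winner is the candidate closest to the median voter.
The median voter (position 13) is closest to Khan at 9.
Check: Khan vs Gupta — voters closer to Khan: 5 of 7.

Khan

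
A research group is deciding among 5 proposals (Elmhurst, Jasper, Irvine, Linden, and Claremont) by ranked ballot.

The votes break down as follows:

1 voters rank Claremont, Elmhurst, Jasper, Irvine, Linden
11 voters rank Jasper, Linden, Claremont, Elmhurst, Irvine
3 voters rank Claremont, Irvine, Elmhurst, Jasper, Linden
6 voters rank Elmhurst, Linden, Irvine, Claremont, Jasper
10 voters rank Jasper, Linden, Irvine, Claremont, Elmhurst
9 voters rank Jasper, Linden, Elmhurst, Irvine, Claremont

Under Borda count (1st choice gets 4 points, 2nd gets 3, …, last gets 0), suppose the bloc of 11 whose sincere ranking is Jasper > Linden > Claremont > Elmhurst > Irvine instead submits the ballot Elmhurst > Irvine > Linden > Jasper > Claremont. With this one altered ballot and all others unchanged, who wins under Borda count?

Borda totals with the altered ballot: Elmhurst 95, Jasper 92, Irvine 84, Linden 97, Claremont 32.
The switch changes the winner from Jasper to Linden.

Linden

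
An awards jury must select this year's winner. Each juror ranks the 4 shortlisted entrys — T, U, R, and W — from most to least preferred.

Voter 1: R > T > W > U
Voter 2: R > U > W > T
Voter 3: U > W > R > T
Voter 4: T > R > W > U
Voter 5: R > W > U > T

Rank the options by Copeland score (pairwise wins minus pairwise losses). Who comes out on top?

R

Pairwise results:
  T vs U: U wins 3–2.
  T vs R: R wins 4–1.
  T vs W: W wins 3–2.
  U vs R: R wins 4–1.
  U vs W: W wins 3–2.
  R vs W: R wins 4–1.
Copeland scores (wins − losses):
  T: 0 − 3 = -3
  U: 1 − 2 = -1
  R: 3 − 0 = 3
  W: 2 − 1 = 1
R has the best Copeland score.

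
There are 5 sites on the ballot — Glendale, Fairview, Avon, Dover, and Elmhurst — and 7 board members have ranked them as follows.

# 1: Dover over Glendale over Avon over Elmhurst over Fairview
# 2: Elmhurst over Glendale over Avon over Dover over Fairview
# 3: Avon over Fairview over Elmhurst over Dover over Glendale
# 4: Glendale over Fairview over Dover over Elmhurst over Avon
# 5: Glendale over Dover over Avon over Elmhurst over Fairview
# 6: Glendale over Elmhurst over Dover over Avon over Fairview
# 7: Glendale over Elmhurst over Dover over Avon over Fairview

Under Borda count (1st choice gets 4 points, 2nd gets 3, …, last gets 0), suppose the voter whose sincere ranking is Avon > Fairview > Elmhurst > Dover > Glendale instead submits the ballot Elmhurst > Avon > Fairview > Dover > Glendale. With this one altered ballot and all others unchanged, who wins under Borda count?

Borda totals with the altered ballot: Glendale 22, Fairview 5, Avon 11, Dover 15, Elmhurst 17.
The winner is unchanged: still Glendale.

Glendale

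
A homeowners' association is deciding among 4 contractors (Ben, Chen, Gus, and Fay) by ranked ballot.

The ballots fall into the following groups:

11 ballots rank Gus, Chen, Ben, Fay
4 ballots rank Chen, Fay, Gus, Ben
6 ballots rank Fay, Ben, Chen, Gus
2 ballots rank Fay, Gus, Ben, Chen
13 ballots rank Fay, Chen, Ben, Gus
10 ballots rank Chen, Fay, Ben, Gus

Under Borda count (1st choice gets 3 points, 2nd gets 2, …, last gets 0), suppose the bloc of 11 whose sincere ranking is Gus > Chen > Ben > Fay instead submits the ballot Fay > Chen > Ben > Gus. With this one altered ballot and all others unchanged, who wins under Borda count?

Borda totals with the altered ballot: Ben 48, Chen 96, Gus 8, Fay 124.
The switch changes the winner from Chen to Fay.

Fay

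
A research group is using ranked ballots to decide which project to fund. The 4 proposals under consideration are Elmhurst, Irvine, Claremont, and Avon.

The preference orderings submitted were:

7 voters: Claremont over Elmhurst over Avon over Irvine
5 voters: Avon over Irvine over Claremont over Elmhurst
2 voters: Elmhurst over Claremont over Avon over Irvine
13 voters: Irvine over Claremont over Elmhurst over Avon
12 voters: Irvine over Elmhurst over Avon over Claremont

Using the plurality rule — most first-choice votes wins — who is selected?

First-place vote totals:
  Elmhurst: 2
  Irvine: 25
  Claremont: 7
  Avon: 5
Irvine has the most first-place votes.

Irvine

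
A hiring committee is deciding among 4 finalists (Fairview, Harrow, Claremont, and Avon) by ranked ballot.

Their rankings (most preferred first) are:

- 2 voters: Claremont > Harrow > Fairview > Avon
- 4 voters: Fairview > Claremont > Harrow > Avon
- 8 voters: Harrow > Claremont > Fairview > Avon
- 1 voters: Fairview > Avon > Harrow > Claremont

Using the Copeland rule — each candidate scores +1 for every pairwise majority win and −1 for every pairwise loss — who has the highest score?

Harrow

Pairwise results:
  Fairview vs Harrow: Harrow wins 10–5.
  Fairview vs Claremont: Claremont wins 10–5.
  Fairview vs Avon: Fairview wins 15–0.
  Harrow vs Claremont: Harrow wins 9–6.
  Harrow vs Avon: Harrow wins 14–1.
  Claremont vs Avon: Claremont wins 14–1.
Copeland scores (wins − losses):
  Fairview: 1 − 2 = -1
  Harrow: 3 − 0 = 3
  Claremont: 2 − 1 = 1
  Avon: 0 − 3 = -3
Harrow has the best Copeland score.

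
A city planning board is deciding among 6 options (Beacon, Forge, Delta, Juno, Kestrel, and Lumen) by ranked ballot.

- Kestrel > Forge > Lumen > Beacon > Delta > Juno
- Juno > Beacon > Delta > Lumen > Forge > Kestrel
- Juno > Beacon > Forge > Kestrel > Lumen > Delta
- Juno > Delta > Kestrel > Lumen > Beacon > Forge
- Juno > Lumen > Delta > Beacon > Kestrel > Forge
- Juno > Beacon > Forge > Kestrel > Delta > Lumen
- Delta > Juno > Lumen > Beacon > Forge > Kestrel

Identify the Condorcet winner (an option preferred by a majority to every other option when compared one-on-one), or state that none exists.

Juno

Head-to-head results (7 voters total):
Beacon vs Forge: Beacon wins 6–1.
Beacon vs Delta: Beacon wins 4–3.
Beacon vs Juno: Juno wins 6–1.
Beacon vs Kestrel: Beacon wins 5–2.
Beacon vs Lumen: Lumen wins 4–3.
Forge vs Delta: Delta wins 4–3.
Forge vs Juno: Juno wins 6–1.
Forge vs Kestrel: Forge wins 4–3.
Forge vs Lumen: Lumen wins 4–3.
Delta vs Juno: Juno wins 5–2.
Delta vs Kestrel: Delta wins 4–3.
Delta vs Lumen: Delta wins 4–3.
Juno vs Kestrel: Juno wins 6–1.
Juno vs Lumen: Juno wins 6–1.
Kestrel vs Lumen: Kestrel wins 4–3.
Juno beats each rival — Beacon (6–1), Forge (6–1), Delta (5–2), Kestrel (6–1), Lumen (6–1) — so Juno is the Condorcet winner.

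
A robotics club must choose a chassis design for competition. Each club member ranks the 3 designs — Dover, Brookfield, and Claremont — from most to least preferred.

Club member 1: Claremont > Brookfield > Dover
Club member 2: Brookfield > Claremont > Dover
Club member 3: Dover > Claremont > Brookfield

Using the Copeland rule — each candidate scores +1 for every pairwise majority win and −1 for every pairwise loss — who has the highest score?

Pairwise results:
  Dover vs Brookfield: Brookfield wins 2–1.
  Dover vs Claremont: Claremont wins 2–1.
  Brookfield vs Claremont: Claremont wins 2–1.
Copeland scores (wins − losses):
  Dover: 0 − 2 = -2
  Brookfield: 1 − 1 = 0
  Claremont: 2 − 0 = 2
Claremont has the best Copeland score.

Claremont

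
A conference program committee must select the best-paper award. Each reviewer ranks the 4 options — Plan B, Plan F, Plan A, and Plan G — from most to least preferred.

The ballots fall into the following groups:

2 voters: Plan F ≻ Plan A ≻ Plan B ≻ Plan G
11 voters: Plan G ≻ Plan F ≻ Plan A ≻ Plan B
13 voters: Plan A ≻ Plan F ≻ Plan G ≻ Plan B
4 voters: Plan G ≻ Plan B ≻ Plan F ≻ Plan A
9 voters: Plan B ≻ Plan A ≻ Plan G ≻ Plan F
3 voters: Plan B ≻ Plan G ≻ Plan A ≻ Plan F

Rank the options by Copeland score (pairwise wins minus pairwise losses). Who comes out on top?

Plan A

Pairwise results:
  Plan B vs Plan F: Plan F wins 26–16.
  Plan B vs Plan A: Plan A wins 26–16.
  Plan B vs Plan G: Plan G wins 28–14.
  Plan F vs Plan A: Plan A wins 25–17.
  Plan F vs Plan G: Plan G wins 27–15.
  Plan A vs Plan G: Plan A wins 24–18.
Copeland scores (wins − losses):
  Plan B: 0 − 3 = -3
  Plan F: 1 − 2 = -1
  Plan A: 3 − 0 = 3
  Plan G: 2 − 1 = 1
Plan A has the best Copeland score.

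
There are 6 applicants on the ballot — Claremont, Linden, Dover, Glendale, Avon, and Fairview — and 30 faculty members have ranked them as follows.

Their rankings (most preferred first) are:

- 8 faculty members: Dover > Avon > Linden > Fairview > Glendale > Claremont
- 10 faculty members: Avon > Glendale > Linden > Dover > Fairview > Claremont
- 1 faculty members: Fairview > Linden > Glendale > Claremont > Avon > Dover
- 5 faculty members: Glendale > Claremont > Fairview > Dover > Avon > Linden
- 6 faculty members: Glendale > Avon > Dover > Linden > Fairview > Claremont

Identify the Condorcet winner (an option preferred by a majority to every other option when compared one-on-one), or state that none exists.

Head-to-head results (30 voters total):
Claremont vs Linden: Linden wins 25–5.
Claremont vs Dover: Dover wins 24–6.
Claremont vs Glendale: Glendale wins 30–0.
Claremont vs Avon: Avon wins 24–6.
Claremont vs Fairview: Fairview wins 25–5.
Linden vs Dover: Dover wins 19–11.
Linden vs Glendale: Glendale wins 21–9.
Linden vs Avon: Avon wins 29–1.
Linden vs Fairview: Linden wins 24–6.
Dover vs Glendale: Glendale wins 22–8.
Dover vs Avon: Avon wins 17–13.
Dover vs Fairview: Dover wins 24–6.
Glendale vs Avon: Avon wins 18–12.
Glendale vs Fairview: Glendale wins 21–9.
Avon vs Fairview: Avon wins 24–6.
Avon beats each rival — Claremont (24–6), Linden (29–1), Dover (17–13), Glendale (18–12), Fairview (24–6) — so Avon is the Condorcet winner.

Avon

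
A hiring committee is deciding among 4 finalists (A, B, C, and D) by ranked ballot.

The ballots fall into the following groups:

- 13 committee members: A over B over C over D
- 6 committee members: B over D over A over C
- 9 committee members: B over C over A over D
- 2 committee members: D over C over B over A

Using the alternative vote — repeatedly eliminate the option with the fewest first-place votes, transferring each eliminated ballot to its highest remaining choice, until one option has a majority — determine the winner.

B

Round 1: B 15, A 13, D 2, C 0. C has the fewest and is eliminated.
Round 2: B 15, A 13, D 2. D has the fewest and is eliminated.
Round 3: B 17, A 13. B has a majority.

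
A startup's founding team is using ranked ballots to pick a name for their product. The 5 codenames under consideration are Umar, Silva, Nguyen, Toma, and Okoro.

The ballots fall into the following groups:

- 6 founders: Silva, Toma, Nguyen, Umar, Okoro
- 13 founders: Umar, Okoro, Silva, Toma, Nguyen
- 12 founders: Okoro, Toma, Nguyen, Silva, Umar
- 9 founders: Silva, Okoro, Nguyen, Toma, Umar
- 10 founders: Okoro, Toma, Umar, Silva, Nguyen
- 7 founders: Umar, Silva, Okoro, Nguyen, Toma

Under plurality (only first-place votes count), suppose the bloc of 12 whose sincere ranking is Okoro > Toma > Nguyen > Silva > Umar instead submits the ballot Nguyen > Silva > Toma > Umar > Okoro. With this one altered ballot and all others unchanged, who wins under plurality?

Umar

First-place totals with the altered ballot: Umar 20, Silva 15, Nguyen 12, Toma 0, Okoro 10.
The switch changes the winner from Okoro to Umar.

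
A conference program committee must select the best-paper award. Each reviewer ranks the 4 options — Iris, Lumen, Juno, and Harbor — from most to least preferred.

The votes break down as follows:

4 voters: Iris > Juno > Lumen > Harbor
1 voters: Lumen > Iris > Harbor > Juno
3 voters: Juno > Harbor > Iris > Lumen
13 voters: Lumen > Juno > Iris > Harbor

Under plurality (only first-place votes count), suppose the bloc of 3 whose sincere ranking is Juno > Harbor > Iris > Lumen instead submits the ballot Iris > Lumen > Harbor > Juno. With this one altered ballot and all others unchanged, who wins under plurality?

First-place totals with the altered ballot: Iris 7, Lumen 14, Juno 0, Harbor 0.
The winner is unchanged: still Lumen.

Lumen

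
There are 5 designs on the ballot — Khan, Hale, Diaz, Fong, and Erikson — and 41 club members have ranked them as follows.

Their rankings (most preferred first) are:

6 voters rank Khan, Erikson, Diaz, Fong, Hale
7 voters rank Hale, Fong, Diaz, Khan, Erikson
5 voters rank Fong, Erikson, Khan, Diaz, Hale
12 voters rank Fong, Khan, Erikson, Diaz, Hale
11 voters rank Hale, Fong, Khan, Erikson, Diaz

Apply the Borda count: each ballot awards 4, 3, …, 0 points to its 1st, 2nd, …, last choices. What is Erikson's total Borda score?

68

Borda scores:
  Khan: 6·4 + 7·1 + 5·2 + 12·3 + 11·2 = 99
  Hale: 6·0 + 7·4 + 5·0 + 12·0 + 11·4 = 72
  Diaz: 6·2 + 7·2 + 5·1 + 12·1 + 11·0 = 43
  Fong: 6·1 + 7·3 + 5·4 + 12·4 + 11·3 = 128
  Erikson: 6·3 + 7·0 + 5·3 + 12·2 + 11·1 = 68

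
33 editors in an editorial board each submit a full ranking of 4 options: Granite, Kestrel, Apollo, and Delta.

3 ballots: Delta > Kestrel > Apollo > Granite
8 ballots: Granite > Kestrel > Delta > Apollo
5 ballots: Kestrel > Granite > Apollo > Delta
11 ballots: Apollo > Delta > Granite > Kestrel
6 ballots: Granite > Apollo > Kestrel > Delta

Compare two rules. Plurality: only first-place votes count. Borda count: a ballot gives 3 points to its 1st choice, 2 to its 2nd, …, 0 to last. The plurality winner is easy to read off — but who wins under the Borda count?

Granite

Plurality first-place counts: Granite 14, Kestrel 5, Apollo 11, Delta 3 → Granite.
Borda totals: Granite 63, Kestrel 43, Apollo 53, Delta 39 → Granite.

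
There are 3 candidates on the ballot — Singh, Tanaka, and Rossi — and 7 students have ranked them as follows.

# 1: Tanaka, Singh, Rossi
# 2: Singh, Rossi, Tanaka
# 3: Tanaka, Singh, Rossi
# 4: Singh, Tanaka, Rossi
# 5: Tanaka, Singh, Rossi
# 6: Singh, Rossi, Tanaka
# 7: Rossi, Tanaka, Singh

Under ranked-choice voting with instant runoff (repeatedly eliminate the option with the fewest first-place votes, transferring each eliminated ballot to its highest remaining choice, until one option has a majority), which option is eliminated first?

Rossi

Round 1: Singh 3, Tanaka 3, Rossi 1. Rossi has the fewest and is eliminated.
Round 2: Tanaka 4, Singh 3. Tanaka has a majority.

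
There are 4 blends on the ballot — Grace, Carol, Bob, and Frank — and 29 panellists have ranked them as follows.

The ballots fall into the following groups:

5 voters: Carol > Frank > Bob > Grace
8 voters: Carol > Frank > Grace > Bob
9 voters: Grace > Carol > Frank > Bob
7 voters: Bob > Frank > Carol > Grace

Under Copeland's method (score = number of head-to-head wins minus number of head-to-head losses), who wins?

Carol

Pairwise results:
  Grace vs Carol: Carol wins 20–9.
  Grace vs Bob: Grace wins 17–12.
  Grace vs Frank: Frank wins 20–9.
  Carol vs Bob: Carol wins 22–7.
  Carol vs Frank: Carol wins 22–7.
  Bob vs Frank: Frank wins 22–7.
Copeland scores (wins − losses):
  Grace: 1 − 2 = -1
  Carol: 3 − 0 = 3
  Bob: 0 − 3 = -3
  Frank: 2 − 1 = 1
Carol has the best Copeland score.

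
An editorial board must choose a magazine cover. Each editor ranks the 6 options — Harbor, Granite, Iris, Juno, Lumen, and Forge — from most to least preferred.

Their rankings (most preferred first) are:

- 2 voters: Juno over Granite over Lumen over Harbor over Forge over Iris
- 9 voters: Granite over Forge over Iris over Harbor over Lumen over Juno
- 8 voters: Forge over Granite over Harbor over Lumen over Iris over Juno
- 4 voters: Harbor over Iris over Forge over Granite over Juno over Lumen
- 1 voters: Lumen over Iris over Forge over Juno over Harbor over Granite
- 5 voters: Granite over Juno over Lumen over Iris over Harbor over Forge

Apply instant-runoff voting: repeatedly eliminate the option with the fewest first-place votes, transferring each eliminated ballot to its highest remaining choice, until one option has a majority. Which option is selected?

Round 1: Granite 14, Forge 8, Harbor 4, Juno 2, Lumen 1, Iris 0. Iris has the fewest and is eliminated.
Round 2: Granite 14, Forge 8, Harbor 4, Juno 2, Lumen 1. Lumen has the fewest and is eliminated.
Round 3: Granite 14, Forge 9, Harbor 4, Juno 2. Juno has the fewest and is eliminated.
Round 4: Granite 16, Forge 9, Harbor 4. Granite has a majority.

Granite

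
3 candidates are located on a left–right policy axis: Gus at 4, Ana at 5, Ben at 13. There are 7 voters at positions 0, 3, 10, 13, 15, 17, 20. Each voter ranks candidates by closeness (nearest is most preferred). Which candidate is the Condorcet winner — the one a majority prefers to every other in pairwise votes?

Ben

With single-peaked preferences on a line, the Condorcet winner is the candidate closest to the median voter.
The median voter (position 13) is closest to Ben at 13.
Check: Ben vs Ana — voters closer to Ben: 5 of 7.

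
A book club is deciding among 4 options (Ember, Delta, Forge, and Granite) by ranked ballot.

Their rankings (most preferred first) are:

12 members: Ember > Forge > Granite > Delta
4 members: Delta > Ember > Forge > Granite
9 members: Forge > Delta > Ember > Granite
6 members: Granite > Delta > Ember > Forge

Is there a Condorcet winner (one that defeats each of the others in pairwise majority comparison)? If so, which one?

Head-to-head results (31 voters total):
Ember vs Delta: Delta wins 19–12.
Ember vs Forge: Ember wins 22–9.
Ember vs Granite: Ember wins 25–6.
Delta vs Forge: Forge wins 21–10.
Delta vs Granite: Granite wins 18–13.
Forge vs Granite: Forge wins 25–6.
No candidate beats all others: Ember beats Forge beats Delta beats Ember, a majority cycle.

There is no Condorcet winner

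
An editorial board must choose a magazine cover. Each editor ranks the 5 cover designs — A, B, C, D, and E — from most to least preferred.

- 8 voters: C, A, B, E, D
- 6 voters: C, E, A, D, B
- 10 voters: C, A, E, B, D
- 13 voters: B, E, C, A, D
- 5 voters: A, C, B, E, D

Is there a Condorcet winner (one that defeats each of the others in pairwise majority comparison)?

Head-to-head results (42 voters total):
A vs B: A wins 29–13.
A vs C: C wins 37–5.
A vs D: A wins 42–0.
A vs E: A wins 23–19.
B vs C: C wins 29–13.
B vs D: B wins 36–6.
B vs E: B wins 26–16.
C vs D: C wins 42–0.
C vs E: C wins 29–13.
D vs E: E wins 42–0.
C beats each rival — A (37–5), B (29–13), D (42–0), E (29–13) — so C is the Condorcet winner.

Yes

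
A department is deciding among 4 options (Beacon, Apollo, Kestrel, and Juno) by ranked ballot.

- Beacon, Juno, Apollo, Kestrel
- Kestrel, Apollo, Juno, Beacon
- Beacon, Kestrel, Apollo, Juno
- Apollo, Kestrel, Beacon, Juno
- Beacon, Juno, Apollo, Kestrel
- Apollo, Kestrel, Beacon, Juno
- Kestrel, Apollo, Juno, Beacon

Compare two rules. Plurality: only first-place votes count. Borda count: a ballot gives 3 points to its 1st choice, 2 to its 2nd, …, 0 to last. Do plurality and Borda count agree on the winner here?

No

Plurality first-place counts: Beacon 3, Apollo 2, Kestrel 2, Juno 0 → Beacon.
Borda totals: Beacon 11, Apollo 13, Kestrel 12, Juno 6 → Apollo.
The two rules disagree: plurality picks Beacon, Borda picks Apollo.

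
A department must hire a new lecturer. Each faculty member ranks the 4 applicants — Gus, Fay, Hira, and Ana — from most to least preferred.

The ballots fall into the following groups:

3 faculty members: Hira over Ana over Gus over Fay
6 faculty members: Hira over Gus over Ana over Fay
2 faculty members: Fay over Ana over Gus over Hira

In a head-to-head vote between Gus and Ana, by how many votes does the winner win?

1

Ballots ranking Gus above Ana: 6.
Ballots ranking Ana above Gus: 3+2 = 5.
Gus wins 6–5, a margin of 1.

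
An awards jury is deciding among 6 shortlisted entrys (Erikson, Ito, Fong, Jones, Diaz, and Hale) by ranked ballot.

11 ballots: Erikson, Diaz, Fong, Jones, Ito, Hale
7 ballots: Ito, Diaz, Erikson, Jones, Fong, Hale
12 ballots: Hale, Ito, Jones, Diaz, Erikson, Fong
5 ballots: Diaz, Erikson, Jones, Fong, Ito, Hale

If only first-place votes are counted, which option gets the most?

Hale

First-place vote totals:
  Erikson: 11
  Ito: 7
  Fong: 0
  Jones: 0
  Diaz: 5
  Hale: 12
Hale has the most first-place votes.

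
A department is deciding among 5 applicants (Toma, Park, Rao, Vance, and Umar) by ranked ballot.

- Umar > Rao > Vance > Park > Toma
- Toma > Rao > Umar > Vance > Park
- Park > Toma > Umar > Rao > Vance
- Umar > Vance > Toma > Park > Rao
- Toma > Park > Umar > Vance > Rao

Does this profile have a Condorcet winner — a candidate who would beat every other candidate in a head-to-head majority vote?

Yes

Head-to-head results (5 voters total):
Toma vs Park: Toma wins 3–2.
Toma vs Rao: Toma wins 4–1.
Toma vs Vance: Toma wins 3–2.
Toma vs Umar: Toma wins 3–2.
Park vs Rao: Park wins 3–2.
Park vs Vance: Vance wins 3–2.
Park vs Umar: Umar wins 3–2.
Rao vs Vance: Rao wins 3–2.
Rao vs Umar: Umar wins 4–1.
Vance vs Umar: Umar wins 5–0.
Toma beats each rival — Park (3–2), Rao (4–1), Vance (3–2), Umar (3–2) — so Toma is the Condorcet winner.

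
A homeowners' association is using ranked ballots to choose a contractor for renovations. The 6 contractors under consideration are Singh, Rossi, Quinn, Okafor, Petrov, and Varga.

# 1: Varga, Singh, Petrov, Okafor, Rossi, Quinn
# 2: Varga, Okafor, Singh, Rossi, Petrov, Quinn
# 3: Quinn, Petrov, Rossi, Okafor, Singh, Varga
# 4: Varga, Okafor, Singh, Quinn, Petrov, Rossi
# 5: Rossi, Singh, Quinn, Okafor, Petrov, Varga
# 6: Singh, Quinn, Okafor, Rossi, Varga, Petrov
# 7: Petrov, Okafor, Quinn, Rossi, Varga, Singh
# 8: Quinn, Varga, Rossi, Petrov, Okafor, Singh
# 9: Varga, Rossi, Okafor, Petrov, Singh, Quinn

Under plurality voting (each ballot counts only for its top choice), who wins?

First-place vote totals:
  Singh: 1
  Rossi: 1
  Quinn: 2
  Okafor: 0
  Petrov: 1
  Varga: 4
Varga has the most first-place votes.

Varga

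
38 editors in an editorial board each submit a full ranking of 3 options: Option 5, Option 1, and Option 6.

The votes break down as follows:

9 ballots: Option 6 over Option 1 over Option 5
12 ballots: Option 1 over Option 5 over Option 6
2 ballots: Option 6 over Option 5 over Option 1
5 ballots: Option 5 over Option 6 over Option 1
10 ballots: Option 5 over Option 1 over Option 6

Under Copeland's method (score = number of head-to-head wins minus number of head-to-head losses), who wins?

Pairwise results:
  Option 5 vs Option 1: Option 1 wins 21–17.
  Option 5 vs Option 6: Option 5 wins 27–11.
  Option 1 vs Option 6: Option 1 wins 22–16.
Copeland scores (wins − losses):
  Option 5: 1 − 1 = 0
  Option 1: 2 − 0 = 2
  Option 6: 0 − 2 = -2
Option 1 has the best Copeland score.

Option 1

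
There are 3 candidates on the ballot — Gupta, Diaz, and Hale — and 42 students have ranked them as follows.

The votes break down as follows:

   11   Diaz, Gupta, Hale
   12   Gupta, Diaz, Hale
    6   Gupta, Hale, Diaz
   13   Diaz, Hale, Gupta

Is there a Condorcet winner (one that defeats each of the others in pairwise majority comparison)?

Head-to-head results (42 voters total):
Gupta vs Diaz: Diaz wins 24–18.
Gupta vs Hale: Gupta wins 29–13.
Diaz vs Hale: Diaz wins 36–6.
Diaz beats each rival — Gupta (24–18), Hale (36–6) — so Diaz is the Condorcet winner.

Yes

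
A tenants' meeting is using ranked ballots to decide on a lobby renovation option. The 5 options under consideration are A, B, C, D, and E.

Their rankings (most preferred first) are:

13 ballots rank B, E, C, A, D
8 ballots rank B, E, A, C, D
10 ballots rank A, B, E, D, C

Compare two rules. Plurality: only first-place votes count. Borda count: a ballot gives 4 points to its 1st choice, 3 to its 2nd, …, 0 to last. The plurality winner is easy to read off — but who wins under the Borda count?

Plurality first-place counts: A 10, B 21, C 0, D 0, E 0 → B.
Borda totals: A 69, B 114, C 34, D 10, E 83 → B.

B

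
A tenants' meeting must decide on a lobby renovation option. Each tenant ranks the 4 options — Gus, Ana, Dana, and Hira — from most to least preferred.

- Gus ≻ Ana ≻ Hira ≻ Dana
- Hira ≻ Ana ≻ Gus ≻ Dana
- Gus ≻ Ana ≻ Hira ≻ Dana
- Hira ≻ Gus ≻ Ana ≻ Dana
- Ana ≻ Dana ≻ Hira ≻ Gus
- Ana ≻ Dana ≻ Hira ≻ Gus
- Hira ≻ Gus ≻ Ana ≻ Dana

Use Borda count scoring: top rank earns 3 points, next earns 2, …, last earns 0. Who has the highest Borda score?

Borda scores:
  Gus: 3 + 1 + 3 + 2 + 0 + 0 + 2 = 11
  Ana: 2 + 2 + 2 + 1 + 3 + 3 + 1 = 14
  Dana: 0 + 0 + 0 + 0 + 2 + 2 + 0 = 4
  Hira: 1 + 3 + 1 + 3 + 1 + 1 + 3 = 13
Ana has the highest total.

Ana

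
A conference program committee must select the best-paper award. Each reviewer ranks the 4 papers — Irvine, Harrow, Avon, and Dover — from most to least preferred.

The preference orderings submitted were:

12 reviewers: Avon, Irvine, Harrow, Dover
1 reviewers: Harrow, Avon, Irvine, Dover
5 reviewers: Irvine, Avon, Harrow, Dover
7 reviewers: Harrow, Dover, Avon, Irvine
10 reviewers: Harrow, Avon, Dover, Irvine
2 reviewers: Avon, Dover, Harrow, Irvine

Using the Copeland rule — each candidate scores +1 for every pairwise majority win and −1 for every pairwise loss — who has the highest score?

Pairwise results:
  Irvine vs Harrow: Harrow wins 20–17.
  Irvine vs Avon: Avon wins 32–5.
  Irvine vs Dover: Dover wins 19–18.
  Harrow vs Avon: Avon wins 19–18.
  Harrow vs Dover: Harrow wins 35–2.
  Avon vs Dover: Avon wins 30–7.
Copeland scores (wins − losses):
  Irvine: 0 − 3 = -3
  Harrow: 2 − 1 = 1
  Avon: 3 − 0 = 3
  Dover: 1 − 2 = -1
Avon has the best Copeland score.

Avon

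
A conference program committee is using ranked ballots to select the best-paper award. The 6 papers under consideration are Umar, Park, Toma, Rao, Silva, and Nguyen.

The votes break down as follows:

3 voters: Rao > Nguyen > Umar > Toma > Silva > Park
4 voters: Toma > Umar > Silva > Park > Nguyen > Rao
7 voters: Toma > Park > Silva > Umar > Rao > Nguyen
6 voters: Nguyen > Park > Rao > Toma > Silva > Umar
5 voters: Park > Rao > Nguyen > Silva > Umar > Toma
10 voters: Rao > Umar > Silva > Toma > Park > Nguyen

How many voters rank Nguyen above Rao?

Ballots ranking Nguyen above Rao: 4+6 = 10.
Ballots ranking Rao above Nguyen: 3+7+5+10 = 25.
So 10 of 35 voters prefer Nguyen to Rao.

10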